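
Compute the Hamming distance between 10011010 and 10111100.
XOR = 00100110, count of 1s = 3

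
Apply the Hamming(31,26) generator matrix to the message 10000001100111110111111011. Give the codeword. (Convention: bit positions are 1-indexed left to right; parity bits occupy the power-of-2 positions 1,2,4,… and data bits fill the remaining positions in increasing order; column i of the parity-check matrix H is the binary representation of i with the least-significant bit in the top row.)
Codeword c = d · G (mod 2), d = 10000001100111110111111011:
  c[0] = d·G[:,0] = (10000001100111110111111011)·(11011010101101010101010101) mod 2 = 1+0+0+0+0+0+0+0+1+0+0+1+0+1+0+1+0+1+0+1+0+1+0+0+0+1 mod 2 = 1
  c[1] = d·G[:,1] = (10000001100111110111111011)·(10110110011011001100110011) mod 2 = 1+0+0+0+0+0+0+0+0+0+0+0+1+1+0+0+0+1+0+0+1+1+0+0+1+1 mod 2 = 0
  c[2] = d·G[:,2] = (10000001100111110111111011)·(10000000000000000000000000) mod 2 = 1+0+0+0+0+0+0+0+0+0+0+0+0+0+0+0+0+0+0+0+0+0+0+0+0+0 mod 2 = 1
  c[3] = d·G[:,3] = (10000001100111110111111011)·(01110001111000111100001111) mod 2 = 0+0+0+0+0+0+0+1+1+0+0+0+0+0+1+1+0+1+0+0+0+0+1+0+1+1 mod 2 = 0
  c[4] = d·G[:,4] = (10000001100111110111111011)·(01000000000000000000000000) mod 2 = 0+0+0+0+0+0+0+0+0+0+0+0+0+0+0+0+0+0+0+0+0+0+0+0+0+0 mod 2 = 0
  c[5] = d·G[:,5] = (10000001100111110111111011)·(00100000000000000000000000) mod 2 = 0+0+0+0+0+0+0+0+0+0+0+0+0+0+0+0+0+0+0+0+0+0+0+0+0+0 mod 2 = 0
  c[6] = d·G[:,6] = (10000001100111110111111011)·(00010000000000000000000000) mod 2 = 0+0+0+0+0+0+0+0+0+0+0+0+0+0+0+0+0+0+0+0+0+0+0+0+0+0 mod 2 = 0
  c[7] = d·G[:,7] = (10000001100111110111111011)·(00001111111000000011111111) mod 2 = 0+0+0+0+0+0+0+1+1+0+0+0+0+0+0+0+0+0+1+1+1+1+1+0+1+1 mod 2 = 1
  c[8] = d·G[:,8] = (10000001100111110111111011)·(00001000000000000000000000) mod 2 = 0+0+0+0+0+0+0+0+0+0+0+0+0+0+0+0+0+0+0+0+0+0+0+0+0+0 mod 2 = 0
  c[9] = d·G[:,9] = (10000001100111110111111011)·(00000100000000000000000000) mod 2 = 0+0+0+0+0+0+0+0+0+0+0+0+0+0+0+0+0+0+0+0+0+0+0+0+0+0 mod 2 = 0
  c[10] = d·G[:,10] = (10000001100111110111111011)·(00000010000000000000000000) mod 2 = 0+0+0+0+0+0+0+0+0+0+0+0+0+0+0+0+0+0+0+0+0+0+0+0+0+0 mod 2 = 0
  c[11] = d·G[:,11] = (10000001100111110111111011)·(00000001000000000000000000) mod 2 = 0+0+0+0+0+0+0+1+0+0+0+0+0+0+0+0+0+0+0+0+0+0+0+0+0+0 mod 2 = 1
  c[12] = d·G[:,12] = (10000001100111110111111011)·(00000000100000000000000000) mod 2 = 0+0+0+0+0+0+0+0+1+0+0+0+0+0+0+0+0+0+0+0+0+0+0+0+0+0 mod 2 = 1
  c[13] = d·G[:,13] = (10000001100111110111111011)·(00000000010000000000000000) mod 2 = 0+0+0+0+0+0+0+0+0+0+0+0+0+0+0+0+0+0+0+0+0+0+0+0+0+0 mod 2 = 0
  c[14] = d·G[:,14] = (10000001100111110111111011)·(00000000001000000000000000) mod 2 = 0+0+0+0+0+0+0+0+0+0+0+0+0+0+0+0+0+0+0+0+0+0+0+0+0+0 mod 2 = 0
  c[15] = d·G[:,15] = (10000001100111110111111011)·(00000000000111111111111111) mod 2 = 0+0+0+0+0+0+0+0+0+0+0+1+1+1+1+1+0+1+1+1+1+1+1+0+1+1 mod 2 = 1
  c[16] = d·G[:,16] = (10000001100111110111111011)·(00000000000100000000000000) mod 2 = 0+0+0+0+0+0+0+0+0+0+0+1+0+0+0+0+0+0+0+0+0+0+0+0+0+0 mod 2 = 1
  c[17] = d·G[:,17] = (10000001100111110111111011)·(00000000000010000000000000) mod 2 = 0+0+0+0+0+0+0+0+0+0+0+0+1+0+0+0+0+0+0+0+0+0+0+0+0+0 mod 2 = 1
  c[18] = d·G[:,18] = (10000001100111110111111011)·(00000000000001000000000000) mod 2 = 0+0+0+0+0+0+0+0+0+0+0+0+0+1+0+0+0+0+0+0+0+0+0+0+0+0 mod 2 = 1
  c[19] = d·G[:,19] = (10000001100111110111111011)·(00000000000000100000000000) mod 2 = 0+0+0+0+0+0+0+0+0+0+0+0+0+0+1+0+0+0+0+0+0+0+0+0+0+0 mod 2 = 1
  c[20] = d·G[:,20] = (10000001100111110111111011)·(00000000000000010000000000) mod 2 = 0+0+0+0+0+0+0+0+0+0+0+0+0+0+0+1+0+0+0+0+0+0+0+0+0+0 mod 2 = 1
  c[21] = d·G[:,21] = (10000001100111110111111011)·(00000000000000001000000000) mod 2 = 0+0+0+0+0+0+0+0+0+0+0+0+0+0+0+0+0+0+0+0+0+0+0+0+0+0 mod 2 = 0
  c[22] = d·G[:,22] = (10000001100111110111111011)·(00000000000000000100000000) mod 2 = 0+0+0+0+0+0+0+0+0+0+0+0+0+0+0+0+0+1+0+0+0+0+0+0+0+0 mod 2 = 1
  c[23] = d·G[:,23] = (10000001100111110111111011)·(00000000000000000010000000) mod 2 = 0+0+0+0+0+0+0+0+0+0+0+0+0+0+0+0+0+0+1+0+0+0+0+0+0+0 mod 2 = 1
  c[24] = d·G[:,24] = (10000001100111110111111011)·(00000000000000000001000000) mod 2 = 0+0+0+0+0+0+0+0+0+0+0+0+0+0+0+0+0+0+0+1+0+0+0+0+0+0 mod 2 = 1
  c[25] = d·G[:,25] = (10000001100111110111111011)·(00000000000000000000100000) mod 2 = 0+0+0+0+0+0+0+0+0+0+0+0+0+0+0+0+0+0+0+0+1+0+0+0+0+0 mod 2 = 1
  c[26] = d·G[:,26] = (10000001100111110111111011)·(00000000000000000000010000) mod 2 = 0+0+0+0+0+0+0+0+0+0+0+0+0+0+0+0+0+0+0+0+0+1+0+0+0+0 mod 2 = 1
  c[27] = d·G[:,27] = (10000001100111110111111011)·(00000000000000000000001000) mod 2 = 0+0+0+0+0+0+0+0+0+0+0+0+0+0+0+0+0+0+0+0+0+0+1+0+0+0 mod 2 = 1
  c[28] = d·G[:,28] = (10000001100111110111111011)·(00000000000000000000000100) mod 2 = 0+0+0+0+0+0+0+0+0+0+0+0+0+0+0+0+0+0+0+0+0+0+0+0+0+0 mod 2 = 0
  c[29] = d·G[:,29] = (10000001100111110111111011)·(00000000000000000000000010) mod 2 = 0+0+0+0+0+0+0+0+0+0+0+0+0+0+0+0+0+0+0+0+0+0+0+0+1+0 mod 2 = 1
  c[30] = d·G[:,30] = (10000001100111110111111011)·(00000000000000000000000001) mod 2 = 0+0+0+0+0+0+0+0+0+0+0+0+0+0+0+0+0+0+0+0+0+0+0+0+0+1 mod 2 = 1
Codeword = 1010000100011001111110111111011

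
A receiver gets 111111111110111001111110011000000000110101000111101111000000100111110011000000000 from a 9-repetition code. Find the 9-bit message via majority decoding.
Split into 9-bit blocks and majority-vote each:
  block 1 = 111111111: 9 ones, 0 zeros → 1
  block 2 = 110111001: 6 ones, 3 zeros → 1
  block 3 = 111110011: 7 ones, 2 zeros → 1
  block 4 = 000000000: 0 ones, 9 zeros → 0
  block 5 = 110101000: 4 ones, 5 zeros → 0
  block 6 = 111101111: 8 ones, 1 zeros → 1
  block 7 = 000000100: 1 ones, 8 zeros → 0
  block 8 = 111110011: 7 ones, 2 zeros → 1
  block 9 = 000000000: 0 ones, 9 zeros → 0
Decoded = 111001010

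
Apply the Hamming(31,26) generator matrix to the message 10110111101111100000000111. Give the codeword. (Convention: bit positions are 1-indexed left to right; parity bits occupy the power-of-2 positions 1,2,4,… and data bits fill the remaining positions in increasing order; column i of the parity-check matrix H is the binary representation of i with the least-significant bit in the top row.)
Codeword c = d · G (mod 2), d = 10110111101111100000000111:
  c[0] = d·G[:,0] = (10110111101111100000000111)·(11011010101101010101010101) mod 2 = 1+0+0+1+0+0+1+0+1+0+1+1+0+1+0+0+0+0+0+0+0+0+0+1+0+1 mod 2 = 1
  c[1] = d·G[:,1] = (10110111101111100000000111)·(10110110011011001100110011) mod 2 = 1+0+1+1+0+1+1+0+0+0+1+0+1+1+0+0+0+0+0+0+0+0+0+0+1+1 mod 2 = 0
  c[2] = d·G[:,2] = (10110111101111100000000111)·(10000000000000000000000000) mod 2 = 1+0+0+0+0+0+0+0+0+0+0+0+0+0+0+0+0+0+0+0+0+0+0+0+0+0 mod 2 = 1
  c[3] = d·G[:,3] = (10110111101111100000000111)·(01110001111000111100001111) mod 2 = 0+0+1+1+0+0+0+1+1+0+1+0+0+0+1+0+0+0+0+0+0+0+0+1+1+1 mod 2 = 1
  c[4] = d·G[:,4] = (10110111101111100000000111)·(01000000000000000000000000) mod 2 = 0+0+0+0+0+0+0+0+0+0+0+0+0+0+0+0+0+0+0+0+0+0+0+0+0+0 mod 2 = 0
  c[5] = d·G[:,5] = (10110111101111100000000111)·(00100000000000000000000000) mod 2 = 0+0+1+0+0+0+0+0+0+0+0+0+0+0+0+0+0+0+0+0+0+0+0+0+0+0 mod 2 = 1
  c[6] = d·G[:,6] = (10110111101111100000000111)·(00010000000000000000000000) mod 2 = 0+0+0+1+0+0+0+0+0+0+0+0+0+0+0+0+0+0+0+0+0+0+0+0+0+0 mod 2 = 1
  c[7] = d·G[:,7] = (10110111101111100000000111)·(00001111111000000011111111) mod 2 = 0+0+0+0+0+1+1+1+1+0+1+0+0+0+0+0+0+0+0+0+0+0+0+1+1+1 mod 2 = 0
  c[8] = d·G[:,8] = (10110111101111100000000111)·(00001000000000000000000000) mod 2 = 0+0+0+0+0+0+0+0+0+0+0+0+0+0+0+0+0+0+0+0+0+0+0+0+0+0 mod 2 = 0
  c[9] = d·G[:,9] = (10110111101111100000000111)·(00000100000000000000000000) mod 2 = 0+0+0+0+0+1+0+0+0+0+0+0+0+0+0+0+0+0+0+0+0+0+0+0+0+0 mod 2 = 1
  c[10] = d·G[:,10] = (10110111101111100000000111)·(00000010000000000000000000) mod 2 = 0+0+0+0+0+0+1+0+0+0+0+0+0+0+0+0+0+0+0+0+0+0+0+0+0+0 mod 2 = 1
  c[11] = d·G[:,11] = (10110111101111100000000111)·(00000001000000000000000000) mod 2 = 0+0+0+0+0+0+0+1+0+0+0+0+0+0+0+0+0+0+0+0+0+0+0+0+0+0 mod 2 = 1
  c[12] = d·G[:,12] = (10110111101111100000000111)·(00000000100000000000000000) mod 2 = 0+0+0+0+0+0+0+0+1+0+0+0+0+0+0+0+0+0+0+0+0+0+0+0+0+0 mod 2 = 1
  c[13] = d·G[:,13] = (10110111101111100000000111)·(00000000010000000000000000) mod 2 = 0+0+0+0+0+0+0+0+0+0+0+0+0+0+0+0+0+0+0+0+0+0+0+0+0+0 mod 2 = 0
  c[14] = d·G[:,14] = (10110111101111100000000111)·(00000000001000000000000000) mod 2 = 0+0+0+0+0+0+0+0+0+0+1+0+0+0+0+0+0+0+0+0+0+0+0+0+0+0 mod 2 = 1
  c[15] = d·G[:,15] = (10110111101111100000000111)·(00000000000111111111111111) mod 2 = 0+0+0+0+0+0+0+0+0+0+0+1+1+1+1+0+0+0+0+0+0+0+0+1+1+1 mod 2 = 1
  c[16] = d·G[:,16] = (10110111101111100000000111)·(00000000000100000000000000) mod 2 = 0+0+0+0+0+0+0+0+0+0+0+1+0+0+0+0+0+0+0+0+0+0+0+0+0+0 mod 2 = 1
  c[17] = d·G[:,17] = (10110111101111100000000111)·(00000000000010000000000000) mod 2 = 0+0+0+0+0+0+0+0+0+0+0+0+1+0+0+0+0+0+0+0+0+0+0+0+0+0 mod 2 = 1
  c[18] = d·G[:,18] = (10110111101111100000000111)·(00000000000001000000000000) mod 2 = 0+0+0+0+0+0+0+0+0+0+0+0+0+1+0+0+0+0+0+0+0+0+0+0+0+0 mod 2 = 1
  c[19] = d·G[:,19] = (10110111101111100000000111)·(00000000000000100000000000) mod 2 = 0+0+0+0+0+0+0+0+0+0+0+0+0+0+1+0+0+0+0+0+0+0+0+0+0+0 mod 2 = 1
  c[20] = d·G[:,20] = (10110111101111100000000111)·(00000000000000010000000000) mod 2 = 0+0+0+0+0+0+0+0+0+0+0+0+0+0+0+0+0+0+0+0+0+0+0+0+0+0 mod 2 = 0
  c[21] = d·G[:,21] = (10110111101111100000000111)·(00000000000000001000000000) mod 2 = 0+0+0+0+0+0+0+0+0+0+0+0+0+0+0+0+0+0+0+0+0+0+0+0+0+0 mod 2 = 0
  c[22] = d·G[:,22] = (10110111101111100000000111)·(00000000000000000100000000) mod 2 = 0+0+0+0+0+0+0+0+0+0+0+0+0+0+0+0+0+0+0+0+0+0+0+0+0+0 mod 2 = 0
  c[23] = d·G[:,23] = (10110111101111100000000111)·(00000000000000000010000000) mod 2 = 0+0+0+0+0+0+0+0+0+0+0+0+0+0+0+0+0+0+0+0+0+0+0+0+0+0 mod 2 = 0
  c[24] = d·G[:,24] = (10110111101111100000000111)·(00000000000000000001000000) mod 2 = 0+0+0+0+0+0+0+0+0+0+0+0+0+0+0+0+0+0+0+0+0+0+0+0+0+0 mod 2 = 0
  c[25] = d·G[:,25] = (10110111101111100000000111)·(00000000000000000000100000) mod 2 = 0+0+0+0+0+0+0+0+0+0+0+0+0+0+0+0+0+0+0+0+0+0+0+0+0+0 mod 2 = 0
  c[26] = d·G[:,26] = (10110111101111100000000111)·(00000000000000000000010000) mod 2 = 0+0+0+0+0+0+0+0+0+0+0+0+0+0+0+0+0+0+0+0+0+0+0+0+0+0 mod 2 = 0
  c[27] = d·G[:,27] = (10110111101111100000000111)·(00000000000000000000001000) mod 2 = 0+0+0+0+0+0+0+0+0+0+0+0+0+0+0+0+0+0+0+0+0+0+0+0+0+0 mod 2 = 0
  c[28] = d·G[:,28] = (10110111101111100000000111)·(00000000000000000000000100) mod 2 = 0+0+0+0+0+0+0+0+0+0+0+0+0+0+0+0+0+0+0+0+0+0+0+1+0+0 mod 2 = 1
  c[29] = d·G[:,29] = (10110111101111100000000111)·(00000000000000000000000010) mod 2 = 0+0+0+0+0+0+0+0+0+0+0+0+0+0+0+0+0+0+0+0+0+0+0+0+1+0 mod 2 = 1
  c[30] = d·G[:,30] = (10110111101111100000000111)·(00000000000000000000000001) mod 2 = 0+0+0+0+0+0+0+0+0+0+0+0+0+0+0+0+0+0+0+0+0+0+0+0+0+1 mod 2 = 1
Codeword = 1011011001111011111100000000111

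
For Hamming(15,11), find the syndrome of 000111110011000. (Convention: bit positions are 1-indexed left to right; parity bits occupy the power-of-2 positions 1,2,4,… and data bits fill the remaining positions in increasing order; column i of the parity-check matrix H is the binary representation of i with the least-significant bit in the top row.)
Syndrome s = H · r^T (mod 2), r = 000111110011000:
  s[0] = (101010101010101)·(000111110011000) mod 2 = 0+0+0+0+1+0+1+0+0+0+1+0+0+0+0 mod 2 = 1
  s[1] = (011001100110011)·(000111110011000) mod 2 = 0+0+0+0+0+1+1+0+0+0+1+0+0+0+0 mod 2 = 1
  s[2] = (000111100001111)·(000111110011000) mod 2 = 0+0+0+1+1+1+1+0+0+0+0+1+0+0+0 mod 2 = 1
  s[3] = (000000011111111)·(000111110011000) mod 2 = 0+0+0+0+0+0+0+1+0+0+1+1+0+0+0 mod 2 = 1
Syndrome = 1111
Non-zero syndrome: error at position 15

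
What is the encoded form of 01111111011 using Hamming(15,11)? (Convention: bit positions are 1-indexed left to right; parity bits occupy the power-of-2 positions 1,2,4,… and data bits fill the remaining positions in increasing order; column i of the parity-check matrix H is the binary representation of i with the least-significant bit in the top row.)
Codeword c = d · G (mod 2), d = 01111111011:
  c[0] = d·G[:,0] = (01111111011)·(11011010101) mod 2 = 0+1+0+1+1+0+1+0+0+0+1 mod 2 = 1
  c[1] = d·G[:,1] = (01111111011)·(10110110011) mod 2 = 0+0+1+1+0+1+1+0+0+1+1 mod 2 = 0
  c[2] = d·G[:,2] = (01111111011)·(10000000000) mod 2 = 0+0+0+0+0+0+0+0+0+0+0 mod 2 = 0
  c[3] = d·G[:,3] = (01111111011)·(01110001111) mod 2 = 0+1+1+1+0+0+0+1+0+1+1 mod 2 = 0
  c[4] = d·G[:,4] = (01111111011)·(01000000000) mod 2 = 0+1+0+0+0+0+0+0+0+0+0 mod 2 = 1
  c[5] = d·G[:,5] = (01111111011)·(00100000000) mod 2 = 0+0+1+0+0+0+0+0+0+0+0 mod 2 = 1
  c[6] = d·G[:,6] = (01111111011)·(00010000000) mod 2 = 0+0+0+1+0+0+0+0+0+0+0 mod 2 = 1
  c[7] = d·G[:,7] = (01111111011)·(00001111111) mod 2 = 0+0+0+0+1+1+1+1+0+1+1 mod 2 = 0
  c[8] = d·G[:,8] = (01111111011)·(00001000000) mod 2 = 0+0+0+0+1+0+0+0+0+0+0 mod 2 = 1
  c[9] = d·G[:,9] = (01111111011)·(00000100000) mod 2 = 0+0+0+0+0+1+0+0+0+0+0 mod 2 = 1
  c[10] = d·G[:,10] = (01111111011)·(00000010000) mod 2 = 0+0+0+0+0+0+1+0+0+0+0 mod 2 = 1
  c[11] = d·G[:,11] = (01111111011)·(00000001000) mod 2 = 0+0+0+0+0+0+0+1+0+0+0 mod 2 = 1
  c[12] = d·G[:,12] = (01111111011)·(00000000100) mod 2 = 0+0+0+0+0+0+0+0+0+0+0 mod 2 = 0
  c[13] = d·G[:,13] = (01111111011)·(00000000010) mod 2 = 0+0+0+0+0+0+0+0+0+1+0 mod 2 = 1
  c[14] = d·G[:,14] = (01111111011)·(00000000001) mod 2 = 0+0+0+0+0+0+0+0+0+0+1 mod 2 = 1
Codeword = 100011101111011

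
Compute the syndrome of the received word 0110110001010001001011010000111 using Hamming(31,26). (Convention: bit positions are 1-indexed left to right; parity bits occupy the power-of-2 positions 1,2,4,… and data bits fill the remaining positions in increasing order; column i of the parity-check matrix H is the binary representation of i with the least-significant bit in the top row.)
Syndrome s = H · r^T (mod 2), r = 0110110001010001001011010000111:
  s[0] = (1010101010101010101010101010101)·(0110110001010001001011010000111) mod 2 = 0+0+1+0+1+0+0+0+0+0+0+0+0+0+0+0+0+0+1+0+1+0+0+0+0+0+0+0+1+0+1 mod 2 = 0
  s[1] = (0110011001100110011001100110011)·(0110110001010001001011010000111) mod 2 = 0+1+1+0+0+1+0+0+0+1+0+0+0+0+0+0+0+0+1+0+0+1+0+0+0+0+0+0+0+1+1 mod 2 = 0
  s[2] = (0001111000011110000111100001111)·(0110110001010001001011010000111) mod 2 = 0+0+0+0+1+1+0+0+0+0+0+1+0+0+0+0+0+0+0+0+1+1+0+0+0+0+0+0+1+1+1 mod 2 = 0
  s[3] = (0000000111111110000000011111111)·(0110110001010001001011010000111) mod 2 = 0+0+0+0+0+0+0+0+0+1+0+1+0+0+0+0+0+0+0+0+0+0+0+1+0+0+0+0+1+1+1 mod 2 = 0
  s[4] = (0000000000000001111111111111111)·(0110110001010001001011010000111) mod 2 = 0+0+0+0+0+0+0+0+0+0+0+0+0+0+0+1+0+0+1+0+1+1+0+1+0+0+0+0+1+1+1 mod 2 = 0
Syndrome = 00000
s = 0: no error detected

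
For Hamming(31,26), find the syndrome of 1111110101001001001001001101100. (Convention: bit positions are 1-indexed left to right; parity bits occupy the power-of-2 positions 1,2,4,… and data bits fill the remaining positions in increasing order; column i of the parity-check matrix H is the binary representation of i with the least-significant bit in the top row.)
Syndrome s = H · r^T (mod 2), r = 1111110101001001001001001101100:
  s[0] = (1010101010101010101010101010101)·(1111110101001001001001001101100) mod 2 = 1+0+1+0+1+0+0+0+0+0+0+0+1+0+0+0+0+0+1+0+0+0+0+0+1+0+0+0+1+0+0 mod 2 = 1
  s[1] = (0110011001100110011001100110011)·(1111110101001001001001001101100) mod 2 = 0+1+1+0+0+1+0+0+0+1+0+0+0+0+0+0+0+0+1+0+0+1+0+0+0+1+0+0+0+0+0 mod 2 = 1
  s[2] = (0001111000011110000111100001111)·(1111110101001001001001001101100) mod 2 = 0+0+0+1+1+1+0+0+0+0+0+0+1+0+0+0+0+0+0+0+0+1+0+0+0+0+0+1+1+0+0 mod 2 = 1
  s[3] = (0000000111111110000000011111111)·(1111110101001001001001001101100) mod 2 = 0+0+0+0+0+0+0+1+0+1+0+0+1+0+0+0+0+0+0+0+0+0+0+0+1+1+0+1+1+0+0 mod 2 = 1
  s[4] = (0000000000000001111111111111111)·(1111110101001001001001001101100) mod 2 = 0+0+0+0+0+0+0+0+0+0+0+0+0+0+0+1+0+0+1+0+0+1+0+0+1+1+0+1+1+0+0 mod 2 = 1
Syndrome = 11111
Non-zero syndrome: error at position 31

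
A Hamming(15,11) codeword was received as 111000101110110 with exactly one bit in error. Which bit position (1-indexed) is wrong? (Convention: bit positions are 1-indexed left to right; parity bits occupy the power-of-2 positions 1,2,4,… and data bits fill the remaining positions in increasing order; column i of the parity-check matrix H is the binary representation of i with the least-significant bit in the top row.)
Syndrome s = H · r^T (mod 2), r = 111000101110110:
  s[0] = (101010101010101)·(111000101110110) mod 2 = 1+0+1+0+0+0+1+0+1+0+1+0+1+0+0 mod 2 = 0
  s[1] = (011001100110011)·(111000101110110) mod 2 = 0+1+1+0+0+0+1+0+0+1+1+0+0+1+0 mod 2 = 0
  s[2] = (000111100001111)·(111000101110110) mod 2 = 0+0+0+0+0+0+1+0+0+0+0+0+1+1+0 mod 2 = 1
  s[3] = (000000011111111)·(111000101110110) mod 2 = 0+0+0+0+0+0+0+0+1+1+1+0+1+1+0 mod 2 = 1
Syndrome = 0011
Column i of H is the binary representation of i, so the syndrome is the binary index of the flipped bit.
Read s = 0011 with s[0] as LSB: 0·2^0 + 0·2^1 + 1·2^2 + 1·2^3 = 12.
Error is at bit position 12.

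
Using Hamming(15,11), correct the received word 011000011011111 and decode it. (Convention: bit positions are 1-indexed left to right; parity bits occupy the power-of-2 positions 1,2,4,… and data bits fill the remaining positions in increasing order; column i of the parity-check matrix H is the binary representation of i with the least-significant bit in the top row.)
Syndrome s = H · r^T (mod 2), r = 011000011011111:
  s[0] = (101010101010101)·(011000011011111) mod 2 = 0+0+1+0+0+0+0+0+1+0+1+0+1+0+1 mod 2 = 1
  s[1] = (011001100110011)·(011000011011111) mod 2 = 0+1+1+0+0+0+0+0+0+0+1+0+0+1+1 mod 2 = 1
  s[2] = (000111100001111)·(011000011011111) mod 2 = 0+0+0+0+0+0+0+0+0+0+0+1+1+1+1 mod 2 = 0
  s[3] = (000000011111111)·(011000011011111) mod 2 = 0+0+0+0+0+0+0+1+1+0+1+1+1+1+1 mod 2 = 1
Syndrome = 1101
Column 11 of H equals this syndrome → error at bit 11 (1-indexed).
Flip bit 11: 011000011011111 → 011000011001111
Extract data bits at positions {3,5,6,7,9,10,11,12,13,14,15}: 10001001111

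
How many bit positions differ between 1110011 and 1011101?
XOR = 0101110, count of 1s = 4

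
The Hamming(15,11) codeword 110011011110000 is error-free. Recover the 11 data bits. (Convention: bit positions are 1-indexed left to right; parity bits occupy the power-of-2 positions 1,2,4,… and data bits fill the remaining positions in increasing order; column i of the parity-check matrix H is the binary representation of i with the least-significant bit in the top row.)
Parity bits occupy power-of-2 positions; data bits are at positions {3,5,6,7,9,10,11,12,13,14,15} (1-indexed).
Extract: c[3]=0 c[5]=1 c[6]=1 c[7]=0 c[9]=1 c[10]=1 c[11]=1 c[12]=0 c[13]=0 c[14]=0 c[15]=0
Data = 01101110000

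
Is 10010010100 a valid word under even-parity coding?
Sum of all bits: 1+0+0+1+0+0+1+0+1+0+0 = 4; 4 mod 2 = 0. Result is 0 → valid parity.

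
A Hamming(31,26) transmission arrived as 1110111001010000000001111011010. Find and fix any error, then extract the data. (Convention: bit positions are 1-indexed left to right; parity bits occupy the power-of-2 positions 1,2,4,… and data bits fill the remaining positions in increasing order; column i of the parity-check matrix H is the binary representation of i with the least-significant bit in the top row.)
Syndrome s = H · r^T (mod 2), r = 1110111001010000000001111011010:
  s[0] = (1010101010101010101010101010101)·(1110111001010000000001111011010) mod 2 = 1+0+1+0+1+0+1+0+0+0+0+0+0+0+0+0+0+0+0+0+0+0+1+0+1+0+1+0+0+0+0 mod 2 = 1
  s[1] = (0110011001100110011001100110011)·(1110111001010000000001111011010) mod 2 = 0+1+1+0+0+1+1+0+0+1+0+0+0+0+0+0+0+0+0+0+0+1+1+0+0+0+1+0+0+1+0 mod 2 = 1
  s[2] = (0001111000011110000111100001111)·(1110111001010000000001111011010) mod 2 = 0+0+0+0+1+1+1+0+0+0+0+1+0+0+0+0+0+0+0+0+0+1+1+0+0+0+0+1+0+1+0 mod 2 = 0
  s[3] = (0000000111111110000000011111111)·(1110111001010000000001111011010) mod 2 = 0+0+0+0+0+0+0+0+0+1+0+1+0+0+0+0+0+0+0+0+0+0+0+1+1+0+1+1+0+1+0 mod 2 = 1
  s[4] = (0000000000000001111111111111111)·(1110111001010000000001111011010) mod 2 = 0+0+0+0+0+0+0+0+0+0+0+0+0+0+0+0+0+0+0+0+0+1+1+1+1+0+1+1+0+1+0 mod 2 = 1
Syndrome = 11011
Column 27 of H equals this syndrome → error at bit 27 (1-indexed).
Flip bit 27: 1110111001010000000001111011010 → 1110111001010000000001111001010
Extract data bits at positions {3,5,6,7,9,10,11,12,13,14,15,17,18,19,20,21,22,23,24,25,26,27,28,29,30,31}: 11110101000000001111001010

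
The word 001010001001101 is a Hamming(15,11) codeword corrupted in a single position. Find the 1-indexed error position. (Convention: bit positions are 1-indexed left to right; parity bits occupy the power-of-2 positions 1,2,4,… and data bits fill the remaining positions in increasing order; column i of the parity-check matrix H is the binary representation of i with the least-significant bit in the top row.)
Syndrome s = H · r^T (mod 2), r = 001010001001101:
  s[0] = (101010101010101)·(001010001001101) mod 2 = 0+0+1+0+1+0+0+0+1+0+0+0+1+0+1 mod 2 = 1
  s[1] = (011001100110011)·(001010001001101) mod 2 = 0+0+1+0+0+0+0+0+0+0+0+0+0+0+1 mod 2 = 0
  s[2] = (000111100001111)·(001010001001101) mod 2 = 0+0+0+0+1+0+0+0+0+0+0+1+1+0+1 mod 2 = 0
  s[3] = (000000011111111)·(001010001001101) mod 2 = 0+0+0+0+0+0+0+0+1+0+0+1+1+0+1 mod 2 = 0
Syndrome = 1000
Column i of H is the binary representation of i, so the syndrome is the binary index of the flipped bit.
Read s = 1000 with s[0] as LSB: 1·2^0 + 0·2^1 + 0·2^2 + 0·2^3 = 1.
Error is at bit position 1.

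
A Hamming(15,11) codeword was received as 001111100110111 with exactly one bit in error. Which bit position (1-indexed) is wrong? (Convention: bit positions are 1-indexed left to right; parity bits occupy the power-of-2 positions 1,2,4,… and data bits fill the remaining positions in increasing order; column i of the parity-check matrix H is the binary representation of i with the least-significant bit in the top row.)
Syndrome s = H · r^T (mod 2), r = 001111100110111:
  s[0] = (101010101010101)·(001111100110111) mod 2 = 0+0+1+0+1+0+1+0+0+0+1+0+1+0+1 mod 2 = 0
  s[1] = (011001100110011)·(001111100110111) mod 2 = 0+0+1+0+0+1+1+0+0+1+1+0+0+1+1 mod 2 = 1
  s[2] = (000111100001111)·(001111100110111) mod 2 = 0+0+0+1+1+1+1+0+0+0+0+0+1+1+1 mod 2 = 1
  s[3] = (000000011111111)·(001111100110111) mod 2 = 0+0+0+0+0+0+0+0+0+1+1+0+1+1+1 mod 2 = 1
Syndrome = 0111
Column i of H is the binary representation of i, so the syndrome is the binary index of the flipped bit.
Read s = 0111 with s[0] as LSB: 0·2^0 + 1·2^1 + 1·2^2 + 1·2^3 = 14.
Error is at bit position 14.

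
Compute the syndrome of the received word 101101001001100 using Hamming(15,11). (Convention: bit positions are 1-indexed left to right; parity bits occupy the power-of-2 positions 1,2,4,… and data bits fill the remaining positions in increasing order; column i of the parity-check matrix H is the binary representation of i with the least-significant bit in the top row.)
Syndrome s = H · r^T (mod 2), r = 101101001001100:
  s[0] = (101010101010101)·(101101001001100) mod 2 = 1+0+1+0+0+0+0+0+1+0+0+0+1+0+0 mod 2 = 0
  s[1] = (011001100110011)·(101101001001100) mod 2 = 0+0+1+0+0+1+0+0+0+0+0+0+0+0+0 mod 2 = 0
  s[2] = (000111100001111)·(101101001001100) mod 2 = 0+0+0+1+0+1+0+0+0+0+0+1+1+0+0 mod 2 = 0
  s[3] = (000000011111111)·(101101001001100) mod 2 = 0+0+0+0+0+0+0+0+1+0+0+1+1+0+0 mod 2 = 1
Syndrome = 0001
Non-zero syndrome: error at position 8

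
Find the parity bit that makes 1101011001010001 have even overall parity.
Sum of data bits: 1+1+0+1+0+1+1+0+0+1+0+1+0+0+0+1 = 8.
8 mod 2 = 0, so parity bit = 0.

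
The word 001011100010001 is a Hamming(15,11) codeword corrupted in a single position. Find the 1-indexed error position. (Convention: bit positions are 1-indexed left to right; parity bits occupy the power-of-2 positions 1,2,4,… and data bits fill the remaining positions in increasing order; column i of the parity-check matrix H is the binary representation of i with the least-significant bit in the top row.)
Syndrome s = H · r^T (mod 2), r = 001011100010001:
  s[0] = (101010101010101)·(001011100010001) mod 2 = 0+0+1+0+1+0+1+0+0+0+1+0+0+0+1 mod 2 = 1
  s[1] = (011001100110011)·(001011100010001) mod 2 = 0+0+1+0+0+1+1+0+0+0+1+0+0+0+1 mod 2 = 1
  s[2] = (000111100001111)·(001011100010001) mod 2 = 0+0+0+0+1+1+1+0+0+0+0+0+0+0+1 mod 2 = 0
  s[3] = (000000011111111)·(001011100010001) mod 2 = 0+0+0+0+0+0+0+0+0+0+1+0+0+0+1 mod 2 = 0
Syndrome = 1100
Column i of H is the binary representation of i, so the syndrome is the binary index of the flipped bit.
Read s = 1100 with s[0] as LSB: 1·2^0 + 1·2^1 + 0·2^2 + 0·2^3 = 3.
Error is at bit position 3.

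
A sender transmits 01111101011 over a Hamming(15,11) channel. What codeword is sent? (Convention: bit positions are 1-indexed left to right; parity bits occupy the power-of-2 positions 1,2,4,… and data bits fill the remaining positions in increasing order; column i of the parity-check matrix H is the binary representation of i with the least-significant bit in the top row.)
Codeword c = d · G (mod 2), d = 01111101011:
  c[0] = d·G[:,0] = (01111101011)·(11011010101) mod 2 = 0+1+0+1+1+0+0+0+0+0+1 mod 2 = 0
  c[1] = d·G[:,1] = (01111101011)·(10110110011) mod 2 = 0+0+1+1+0+1+0+0+0+1+1 mod 2 = 1
  c[2] = d·G[:,2] = (01111101011)·(10000000000) mod 2 = 0+0+0+0+0+0+0+0+0+0+0 mod 2 = 0
  c[3] = d·G[:,3] = (01111101011)·(01110001111) mod 2 = 0+1+1+1+0+0+0+1+0+1+1 mod 2 = 0
  c[4] = d·G[:,4] = (01111101011)·(01000000000) mod 2 = 0+1+0+0+0+0+0+0+0+0+0 mod 2 = 1
  c[5] = d·G[:,5] = (01111101011)·(00100000000) mod 2 = 0+0+1+0+0+0+0+0+0+0+0 mod 2 = 1
  c[6] = d·G[:,6] = (01111101011)·(00010000000) mod 2 = 0+0+0+1+0+0+0+0+0+0+0 mod 2 = 1
  c[7] = d·G[:,7] = (01111101011)·(00001111111) mod 2 = 0+0+0+0+1+1+0+1+0+1+1 mod 2 = 1
  c[8] = d·G[:,8] = (01111101011)·(00001000000) mod 2 = 0+0+0+0+1+0+0+0+0+0+0 mod 2 = 1
  c[9] = d·G[:,9] = (01111101011)·(00000100000) mod 2 = 0+0+0+0+0+1+0+0+0+0+0 mod 2 = 1
  c[10] = d·G[:,10] = (01111101011)·(00000010000) mod 2 = 0+0+0+0+0+0+0+0+0+0+0 mod 2 = 0
  c[11] = d·G[:,11] = (01111101011)·(00000001000) mod 2 = 0+0+0+0+0+0+0+1+0+0+0 mod 2 = 1
  c[12] = d·G[:,12] = (01111101011)·(00000000100) mod 2 = 0+0+0+0+0+0+0+0+0+0+0 mod 2 = 0
  c[13] = d·G[:,13] = (01111101011)·(00000000010) mod 2 = 0+0+0+0+0+0+0+0+0+1+0 mod 2 = 1
  c[14] = d·G[:,14] = (01111101011)·(00000000001) mod 2 = 0+0+0+0+0+0+0+0+0+0+1 mod 2 = 1
Codeword = 010011111101011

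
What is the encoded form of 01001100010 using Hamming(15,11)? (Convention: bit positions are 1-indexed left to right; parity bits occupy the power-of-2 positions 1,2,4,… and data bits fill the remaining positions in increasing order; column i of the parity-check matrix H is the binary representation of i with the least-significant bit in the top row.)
Codeword c = d · G (mod 2), d = 01001100010:
  c[0] = d·G[:,0] = (01001100010)·(11011010101) mod 2 = 0+1+0+0+1+0+0+0+0+0+0 mod 2 = 0
  c[1] = d·G[:,1] = (01001100010)·(10110110011) mod 2 = 0+0+0+0+0+1+0+0+0+1+0 mod 2 = 0
  c[2] = d·G[:,2] = (01001100010)·(10000000000) mod 2 = 0+0+0+0+0+0+0+0+0+0+0 mod 2 = 0
  c[3] = d·G[:,3] = (01001100010)·(01110001111) mod 2 = 0+1+0+0+0+0+0+0+0+1+0 mod 2 = 0
  c[4] = d·G[:,4] = (01001100010)·(01000000000) mod 2 = 0+1+0+0+0+0+0+0+0+0+0 mod 2 = 1
  c[5] = d·G[:,5] = (01001100010)·(00100000000) mod 2 = 0+0+0+0+0+0+0+0+0+0+0 mod 2 = 0
  c[6] = d·G[:,6] = (01001100010)·(00010000000) mod 2 = 0+0+0+0+0+0+0+0+0+0+0 mod 2 = 0
  c[7] = d·G[:,7] = (01001100010)·(00001111111) mod 2 = 0+0+0+0+1+1+0+0+0+1+0 mod 2 = 1
  c[8] = d·G[:,8] = (01001100010)·(00001000000) mod 2 = 0+0+0+0+1+0+0+0+0+0+0 mod 2 = 1
  c[9] = d·G[:,9] = (01001100010)·(00000100000) mod 2 = 0+0+0+0+0+1+0+0+0+0+0 mod 2 = 1
  c[10] = d·G[:,10] = (01001100010)·(00000010000) mod 2 = 0+0+0+0+0+0+0+0+0+0+0 mod 2 = 0
  c[11] = d·G[:,11] = (01001100010)·(00000001000) mod 2 = 0+0+0+0+0+0+0+0+0+0+0 mod 2 = 0
  c[12] = d·G[:,12] = (01001100010)·(00000000100) mod 2 = 0+0+0+0+0+0+0+0+0+0+0 mod 2 = 0
  c[13] = d·G[:,13] = (01001100010)·(00000000010) mod 2 = 0+0+0+0+0+0+0+0+0+1+0 mod 2 = 1
  c[14] = d·G[:,14] = (01001100010)·(00000000001) mod 2 = 0+0+0+0+0+0+0+0+0+0+0 mod 2 = 0
Codeword = 000010011100010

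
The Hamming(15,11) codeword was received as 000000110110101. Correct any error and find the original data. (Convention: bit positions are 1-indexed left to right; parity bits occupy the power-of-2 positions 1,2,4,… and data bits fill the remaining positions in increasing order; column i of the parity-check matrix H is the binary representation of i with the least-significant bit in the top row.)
Syndrome s = H · r^T (mod 2), r = 000000110110101:
  s[0] = (101010101010101)·(000000110110101) mod 2 = 0+0+0+0+0+0+1+0+0+0+1+0+1+0+1 mod 2 = 0
  s[1] = (011001100110011)·(000000110110101) mod 2 = 0+0+0+0+0+0+1+0+0+1+1+0+0+0+1 mod 2 = 0
  s[2] = (000111100001111)·(000000110110101) mod 2 = 0+0+0+0+0+0+1+0+0+0+0+0+1+0+1 mod 2 = 1
  s[3] = (000000011111111)·(000000110110101) mod 2 = 0+0+0+0+0+0+0+1+0+1+1+0+1+0+1 mod 2 = 1
Syndrome = 0011
Column 12 of H equals this syndrome → error at bit 12 (1-indexed).
Flip bit 12: 000000110110101 → 000000110111101
Extract data bits at positions {3,5,6,7,9,10,11,12,13,14,15}: 00010111101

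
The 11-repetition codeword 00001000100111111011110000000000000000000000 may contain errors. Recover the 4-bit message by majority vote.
Split into 11-bit blocks and majority-vote each:
  block 1 = 00001000100: 2 ones, 9 zeros → 0
  block 2 = 11111101111: 10 ones, 1 zeros → 1
  block 3 = 00000000000: 0 ones, 11 zeros → 0
  block 4 = 00000000000: 0 ones, 11 zeros → 0
Decoded = 0100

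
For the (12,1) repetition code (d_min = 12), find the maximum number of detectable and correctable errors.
Detection only: up to d_min − 1 = 11 errors.
Correction: up to ⌊(d_min − 1)/2⌋ = ⌊11/2⌋ = 5 errors.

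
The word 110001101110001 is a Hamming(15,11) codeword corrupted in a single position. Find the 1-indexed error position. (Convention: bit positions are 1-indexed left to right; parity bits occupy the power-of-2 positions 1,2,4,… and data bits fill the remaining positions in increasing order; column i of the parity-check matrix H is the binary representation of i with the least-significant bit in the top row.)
Syndrome s = H · r^T (mod 2), r = 110001101110001:
  s[0] = (101010101010101)·(110001101110001) mod 2 = 1+0+0+0+0+0+1+0+1+0+1+0+0+0+1 mod 2 = 1
  s[1] = (011001100110011)·(110001101110001) mod 2 = 0+1+0+0+0+1+1+0+0+1+1+0+0+0+1 mod 2 = 0
  s[2] = (000111100001111)·(110001101110001) mod 2 = 0+0+0+0+0+1+1+0+0+0+0+0+0+0+1 mod 2 = 1
  s[3] = (000000011111111)·(110001101110001) mod 2 = 0+0+0+0+0+0+0+0+1+1+1+0+0+0+1 mod 2 = 0
Syndrome = 1010
Column i of H is the binary representation of i, so the syndrome is the binary index of the flipped bit.
Read s = 1010 with s[0] as LSB: 1·2^0 + 0·2^1 + 1·2^2 + 0·2^3 = 5.
Error is at bit position 5.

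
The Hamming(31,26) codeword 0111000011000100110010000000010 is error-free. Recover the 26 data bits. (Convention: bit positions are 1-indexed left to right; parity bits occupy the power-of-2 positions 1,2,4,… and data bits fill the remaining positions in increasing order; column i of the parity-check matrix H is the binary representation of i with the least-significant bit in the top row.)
Parity bits occupy power-of-2 positions; data bits are at positions {3,5,6,7,9,10,11,12,13,14,15,17,18,19,20,21,22,23,24,25,26,27,28,29,30,31} (1-indexed).
Extract: c[3]=1 c[5]=0 c[6]=0 c[7]=0 c[9]=1 c[10]=1 c[11]=0 c[12]=0 c[13]=0 c[14]=1 c[15]=0 c[17]=1 c[18]=1 c[19]=0 c[20]=0 c[21]=1 c[22]=0 c[23]=0 c[24]=0 c[25]=0 c[26]=0 c[27]=0 c[28]=0 c[29]=0 c[30]=1 c[31]=0
Data = 10001100010110010000000010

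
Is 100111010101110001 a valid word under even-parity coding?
Sum of all bits: 1+0+0+1+1+1+0+1+0+1+0+1+1+1+0+0+0+1 = 10; 10 mod 2 = 0. Result is 0 → valid parity.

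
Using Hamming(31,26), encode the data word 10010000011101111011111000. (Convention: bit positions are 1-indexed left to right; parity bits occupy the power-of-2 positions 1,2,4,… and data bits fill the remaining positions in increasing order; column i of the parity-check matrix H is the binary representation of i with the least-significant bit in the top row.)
Codeword c = d · G (mod 2), d = 10010000011101111011111000:
  c[0] = d·G[:,0] = (10010000011101111011111000)·(11011010101101010101010101) mod 2 = 1+0+0+1+0+0+0+0+0+0+1+1+0+1+0+1+0+0+0+1+0+1+0+0+0+0 mod 2 = 0
  c[1] = d·G[:,1] = (10010000011101111011111000)·(10110110011011001100110011) mod 2 = 1+0+0+1+0+0+0+0+0+1+1+0+0+1+0+0+1+0+0+0+1+1+0+0+0+0 mod 2 = 0
  c[2] = d·G[:,2] = (10010000011101111011111000)·(10000000000000000000000000) mod 2 = 1+0+0+0+0+0+0+0+0+0+0+0+0+0+0+0+0+0+0+0+0+0+0+0+0+0 mod 2 = 1
  c[3] = d·G[:,3] = (10010000011101111011111000)·(01110001111000111100001111) mod 2 = 0+0+0+1+0+0+0+0+0+1+1+0+0+0+1+1+1+0+0+0+0+0+1+0+0+0 mod 2 = 1
  c[4] = d·G[:,4] = (10010000011101111011111000)·(01000000000000000000000000) mod 2 = 0+0+0+0+0+0+0+0+0+0+0+0+0+0+0+0+0+0+0+0+0+0+0+0+0+0 mod 2 = 0
  c[5] = d·G[:,5] = (10010000011101111011111000)·(00100000000000000000000000) mod 2 = 0+0+0+0+0+0+0+0+0+0+0+0+0+0+0+0+0+0+0+0+0+0+0+0+0+0 mod 2 = 0
  c[6] = d·G[:,6] = (10010000011101111011111000)·(00010000000000000000000000) mod 2 = 0+0+0+1+0+0+0+0+0+0+0+0+0+0+0+0+0+0+0+0+0+0+0+0+0+0 mod 2 = 1
  c[7] = d·G[:,7] = (10010000011101111011111000)·(00001111111000000011111111) mod 2 = 0+0+0+0+0+0+0+0+0+1+1+0+0+0+0+0+0+0+1+1+1+1+1+0+0+0 mod 2 = 1
  c[8] = d·G[:,8] = (10010000011101111011111000)·(00001000000000000000000000) mod 2 = 0+0+0+0+0+0+0+0+0+0+0+0+0+0+0+0+0+0+0+0+0+0+0+0+0+0 mod 2 = 0
  c[9] = d·G[:,9] = (10010000011101111011111000)·(00000100000000000000000000) mod 2 = 0+0+0+0+0+0+0+0+0+0+0+0+0+0+0+0+0+0+0+0+0+0+0+0+0+0 mod 2 = 0
  c[10] = d·G[:,10] = (10010000011101111011111000)·(00000010000000000000000000) mod 2 = 0+0+0+0+0+0+0+0+0+0+0+0+0+0+0+0+0+0+0+0+0+0+0+0+0+0 mod 2 = 0
  c[11] = d·G[:,11] = (10010000011101111011111000)·(00000001000000000000000000) mod 2 = 0+0+0+0+0+0+0+0+0+0+0+0+0+0+0+0+0+0+0+0+0+0+0+0+0+0 mod 2 = 0
  c[12] = d·G[:,12] = (10010000011101111011111000)·(00000000100000000000000000) mod 2 = 0+0+0+0+0+0+0+0+0+0+0+0+0+0+0+0+0+0+0+0+0+0+0+0+0+0 mod 2 = 0
  c[13] = d·G[:,13] = (10010000011101111011111000)·(00000000010000000000000000) mod 2 = 0+0+0+0+0+0+0+0+0+1+0+0+0+0+0+0+0+0+0+0+0+0+0+0+0+0 mod 2 = 1
  c[14] = d·G[:,14] = (10010000011101111011111000)·(00000000001000000000000000) mod 2 = 0+0+0+0+0+0+0+0+0+0+1+0+0+0+0+0+0+0+0+0+0+0+0+0+0+0 mod 2 = 1
  c[15] = d·G[:,15] = (10010000011101111011111000)·(00000000000111111111111111) mod 2 = 0+0+0+0+0+0+0+0+0+0+0+1+0+1+1+1+1+0+1+1+1+1+1+0+0+0 mod 2 = 0
  c[16] = d·G[:,16] = (10010000011101111011111000)·(00000000000100000000000000) mod 2 = 0+0+0+0+0+0+0+0+0+0+0+1+0+0+0+0+0+0+0+0+0+0+0+0+0+0 mod 2 = 1
  c[17] = d·G[:,17] = (10010000011101111011111000)·(00000000000010000000000000) mod 2 = 0+0+0+0+0+0+0+0+0+0+0+0+0+0+0+0+0+0+0+0+0+0+0+0+0+0 mod 2 = 0
  c[18] = d·G[:,18] = (10010000011101111011111000)·(00000000000001000000000000) mod 2 = 0+0+0+0+0+0+0+0+0+0+0+0+0+1+0+0+0+0+0+0+0+0+0+0+0+0 mod 2 = 1
  c[19] = d·G[:,19] = (10010000011101111011111000)·(00000000000000100000000000) mod 2 = 0+0+0+0+0+0+0+0+0+0+0+0+0+0+1+0+0+0+0+0+0+0+0+0+0+0 mod 2 = 1
  c[20] = d·G[:,20] = (10010000011101111011111000)·(00000000000000010000000000) mod 2 = 0+0+0+0+0+0+0+0+0+0+0+0+0+0+0+1+0+0+0+0+0+0+0+0+0+0 mod 2 = 1
  c[21] = d·G[:,21] = (10010000011101111011111000)·(00000000000000001000000000) mod 2 = 0+0+0+0+0+0+0+0+0+0+0+0+0+0+0+0+1+0+0+0+0+0+0+0+0+0 mod 2 = 1
  c[22] = d·G[:,22] = (10010000011101111011111000)·(00000000000000000100000000) mod 2 = 0+0+0+0+0+0+0+0+0+0+0+0+0+0+0+0+0+0+0+0+0+0+0+0+0+0 mod 2 = 0
  c[23] = d·G[:,23] = (10010000011101111011111000)·(00000000000000000010000000) mod 2 = 0+0+0+0+0+0+0+0+0+0+0+0+0+0+0+0+0+0+1+0+0+0+0+0+0+0 mod 2 = 1
  c[24] = d·G[:,24] = (10010000011101111011111000)·(00000000000000000001000000) mod 2 = 0+0+0+0+0+0+0+0+0+0+0+0+0+0+0+0+0+0+0+1+0+0+0+0+0+0 mod 2 = 1
  c[25] = d·G[:,25] = (10010000011101111011111000)·(00000000000000000000100000) mod 2 = 0+0+0+0+0+0+0+0+0+0+0+0+0+0+0+0+0+0+0+0+1+0+0+0+0+0 mod 2 = 1
  c[26] = d·G[:,26] = (10010000011101111011111000)·(00000000000000000000010000) mod 2 = 0+0+0+0+0+0+0+0+0+0+0+0+0+0+0+0+0+0+0+0+0+1+0+0+0+0 mod 2 = 1
  c[27] = d·G[:,27] = (10010000011101111011111000)·(00000000000000000000001000) mod 2 = 0+0+0+0+0+0+0+0+0+0+0+0+0+0+0+0+0+0+0+0+0+0+1+0+0+0 mod 2 = 1
  c[28] = d·G[:,28] = (10010000011101111011111000)·(00000000000000000000000100) mod 2 = 0+0+0+0+0+0+0+0+0+0+0+0+0+0+0+0+0+0+0+0+0+0+0+0+0+0 mod 2 = 0
  c[29] = d·G[:,29] = (10010000011101111011111000)·(00000000000000000000000010) mod 2 = 0+0+0+0+0+0+0+0+0+0+0+0+0+0+0+0+0+0+0+0+0+0+0+0+0+0 mod 2 = 0
  c[30] = d·G[:,30] = (10010000011101111011111000)·(00000000000000000000000001) mod 2 = 0+0+0+0+0+0+0+0+0+0+0+0+0+0+0+0+0+0+0+0+0+0+0+0+0+0 mod 2 = 0
Codeword = 0011001100000110101111011111000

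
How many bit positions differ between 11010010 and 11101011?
XOR = 00111001, count of 1s = 4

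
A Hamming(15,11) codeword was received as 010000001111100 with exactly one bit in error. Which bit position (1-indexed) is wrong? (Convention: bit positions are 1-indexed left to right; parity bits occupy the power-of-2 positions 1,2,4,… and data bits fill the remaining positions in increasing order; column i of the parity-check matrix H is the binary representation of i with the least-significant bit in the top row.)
Syndrome s = H · r^T (mod 2), r = 010000001111100:
  s[0] = (101010101010101)·(010000001111100) mod 2 = 0+0+0+0+0+0+0+0+1+0+1+0+1+0+0 mod 2 = 1
  s[1] = (011001100110011)·(010000001111100) mod 2 = 0+1+0+0+0+0+0+0+0+1+1+0+0+0+0 mod 2 = 1
  s[2] = (000111100001111)·(010000001111100) mod 2 = 0+0+0+0+0+0+0+0+0+0+0+1+1+0+0 mod 2 = 0
  s[3] = (000000011111111)·(010000001111100) mod 2 = 0+0+0+0+0+0+0+0+1+1+1+1+1+0+0 mod 2 = 1
Syndrome = 1101
Column i of H is the binary representation of i, so the syndrome is the binary index of the flipped bit.
Read s = 1101 with s[0] as LSB: 1·2^0 + 1·2^1 + 0·2^2 + 1·2^3 = 11.
Error is at bit position 11.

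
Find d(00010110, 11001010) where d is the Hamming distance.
XOR = 11011100, count of 1s = 5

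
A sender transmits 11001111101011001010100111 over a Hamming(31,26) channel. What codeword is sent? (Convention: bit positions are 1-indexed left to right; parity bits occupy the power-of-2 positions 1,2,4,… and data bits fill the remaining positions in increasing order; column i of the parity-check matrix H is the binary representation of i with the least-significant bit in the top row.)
Codeword c = d · G (mod 2), d = 11001111101011001010100111:
  c[0] = d·G[:,0] = (11001111101011001010100111)·(11011010101101010101010101) mod 2 = 1+1+0+0+1+0+1+0+1+0+1+0+0+1+0+0+0+0+0+0+0+0+0+1+0+1 mod 2 = 1
  c[1] = d·G[:,1] = (11001111101011001010100111)·(10110110011011001100110011) mod 2 = 1+0+0+0+0+1+1+0+0+0+1+0+1+1+0+0+1+0+0+0+1+0+0+0+1+1 mod 2 = 0
  c[2] = d·G[:,2] = (11001111101011001010100111)·(10000000000000000000000000) mod 2 = 1+0+0+0+0+0+0+0+0+0+0+0+0+0+0+0+0+0+0+0+0+0+0+0+0+0 mod 2 = 1
  c[3] = d·G[:,3] = (11001111101011001010100111)·(01110001111000111100001111) mod 2 = 0+1+0+0+0+0+0+1+1+0+1+0+0+0+0+0+1+0+0+0+0+0+0+1+1+1 mod 2 = 0
  c[4] = d·G[:,4] = (11001111101011001010100111)·(01000000000000000000000000) mod 2 = 0+1+0+0+0+0+0+0+0+0+0+0+0+0+0+0+0+0+0+0+0+0+0+0+0+0 mod 2 = 1
  c[5] = d·G[:,5] = (11001111101011001010100111)·(00100000000000000000000000) mod 2 = 0+0+0+0+0+0+0+0+0+0+0+0+0+0+0+0+0+0+0+0+0+0+0+0+0+0 mod 2 = 0
  c[6] = d·G[:,6] = (11001111101011001010100111)·(00010000000000000000000000) mod 2 = 0+0+0+0+0+0+0+0+0+0+0+0+0+0+0+0+0+0+0+0+0+0+0+0+0+0 mod 2 = 0
  c[7] = d·G[:,7] = (11001111101011001010100111)·(00001111111000000011111111) mod 2 = 0+0+0+0+1+1+1+1+1+0+1+0+0+0+0+0+0+0+1+0+1+0+0+1+1+1 mod 2 = 1
  c[8] = d·G[:,8] = (11001111101011001010100111)·(00001000000000000000000000) mod 2 = 0+0+0+0+1+0+0+0+0+0+0+0+0+0+0+0+0+0+0+0+0+0+0+0+0+0 mod 2 = 1
  c[9] = d·G[:,9] = (11001111101011001010100111)·(00000100000000000000000000) mod 2 = 0+0+0+0+0+1+0+0+0+0+0+0+0+0+0+0+0+0+0+0+0+0+0+0+0+0 mod 2 = 1
  c[10] = d·G[:,10] = (11001111101011001010100111)·(00000010000000000000000000) mod 2 = 0+0+0+0+0+0+1+0+0+0+0+0+0+0+0+0+0+0+0+0+0+0+0+0+0+0 mod 2 = 1
  c[11] = d·G[:,11] = (11001111101011001010100111)·(00000001000000000000000000) mod 2 = 0+0+0+0+0+0+0+1+0+0+0+0+0+0+0+0+0+0+0+0+0+0+0+0+0+0 mod 2 = 1
  c[12] = d·G[:,12] = (11001111101011001010100111)·(00000000100000000000000000) mod 2 = 0+0+0+0+0+0+0+0+1+0+0+0+0+0+0+0+0+0+0+0+0+0+0+0+0+0 mod 2 = 1
  c[13] = d·G[:,13] = (11001111101011001010100111)·(00000000010000000000000000) mod 2 = 0+0+0+0+0+0+0+0+0+0+0+0+0+0+0+0+0+0+0+0+0+0+0+0+0+0 mod 2 = 0
  c[14] = d·G[:,14] = (11001111101011001010100111)·(00000000001000000000000000) mod 2 = 0+0+0+0+0+0+0+0+0+0+1+0+0+0+0+0+0+0+0+0+0+0+0+0+0+0 mod 2 = 1
  c[15] = d·G[:,15] = (11001111101011001010100111)·(00000000000111111111111111) mod 2 = 0+0+0+0+0+0+0+0+0+0+0+0+1+1+0+0+1+0+1+0+1+0+0+1+1+1 mod 2 = 0
  c[16] = d·G[:,16] = (11001111101011001010100111)·(00000000000100000000000000) mod 2 = 0+0+0+0+0+0+0+0+0+0+0+0+0+0+0+0+0+0+0+0+0+0+0+0+0+0 mod 2 = 0
  c[17] = d·G[:,17] = (11001111101011001010100111)·(00000000000010000000000000) mod 2 = 0+0+0+0+0+0+0+0+0+0+0+0+1+0+0+0+0+0+0+0+0+0+0+0+0+0 mod 2 = 1
  c[18] = d·G[:,18] = (11001111101011001010100111)·(00000000000001000000000000) mod 2 = 0+0+0+0+0+0+0+0+0+0+0+0+0+1+0+0+0+0+0+0+0+0+0+0+0+0 mod 2 = 1
  c[19] = d·G[:,19] = (11001111101011001010100111)·(00000000000000100000000000) mod 2 = 0+0+0+0+0+0+0+0+0+0+0+0+0+0+0+0+0+0+0+0+0+0+0+0+0+0 mod 2 = 0
  c[20] = d·G[:,20] = (11001111101011001010100111)·(00000000000000010000000000) mod 2 = 0+0+0+0+0+0+0+0+0+0+0+0+0+0+0+0+0+0+0+0+0+0+0+0+0+0 mod 2 = 0
  c[21] = d·G[:,21] = (11001111101011001010100111)·(00000000000000001000000000) mod 2 = 0+0+0+0+0+0+0+0+0+0+0+0+0+0+0+0+1+0+0+0+0+0+0+0+0+0 mod 2 = 1
  c[22] = d·G[:,22] = (11001111101011001010100111)·(00000000000000000100000000) mod 2 = 0+0+0+0+0+0+0+0+0+0+0+0+0+0+0+0+0+0+0+0+0+0+0+0+0+0 mod 2 = 0
  c[23] = d·G[:,23] = (11001111101011001010100111)·(00000000000000000010000000) mod 2 = 0+0+0+0+0+0+0+0+0+0+0+0+0+0+0+0+0+0+1+0+0+0+0+0+0+0 mod 2 = 1
  c[24] = d·G[:,24] = (11001111101011001010100111)·(00000000000000000001000000) mod 2 = 0+0+0+0+0+0+0+0+0+0+0+0+0+0+0+0+0+0+0+0+0+0+0+0+0+0 mod 2 = 0
  c[25] = d·G[:,25] = (11001111101011001010100111)·(00000000000000000000100000) mod 2 = 0+0+0+0+0+0+0+0+0+0+0+0+0+0+0+0+0+0+0+0+1+0+0+0+0+0 mod 2 = 1
  c[26] = d·G[:,26] = (11001111101011001010100111)·(00000000000000000000010000) mod 2 = 0+0+0+0+0+0+0+0+0+0+0+0+0+0+0+0+0+0+0+0+0+0+0+0+0+0 mod 2 = 0
  c[27] = d·G[:,27] = (11001111101011001010100111)·(00000000000000000000001000) mod 2 = 0+0+0+0+0+0+0+0+0+0+0+0+0+0+0+0+0+0+0+0+0+0+0+0+0+0 mod 2 = 0
  c[28] = d·G[:,28] = (11001111101011001010100111)·(00000000000000000000000100) mod 2 = 0+0+0+0+0+0+0+0+0+0+0+0+0+0+0+0+0+0+0+0+0+0+0+1+0+0 mod 2 = 1
  c[29] = d·G[:,29] = (11001111101011001010100111)·(00000000000000000000000010) mod 2 = 0+0+0+0+0+0+0+0+0+0+0+0+0+0+0+0+0+0+0+0+0+0+0+0+1+0 mod 2 = 1
  c[30] = d·G[:,30] = (11001111101011001010100111)·(00000000000000000000000001) mod 2 = 0+0+0+0+0+0+0+0+0+0+0+0+0+0+0+0+0+0+0+0+0+0+0+0+0+1 mod 2 = 1
Codeword = 1010100111111010011001010100111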